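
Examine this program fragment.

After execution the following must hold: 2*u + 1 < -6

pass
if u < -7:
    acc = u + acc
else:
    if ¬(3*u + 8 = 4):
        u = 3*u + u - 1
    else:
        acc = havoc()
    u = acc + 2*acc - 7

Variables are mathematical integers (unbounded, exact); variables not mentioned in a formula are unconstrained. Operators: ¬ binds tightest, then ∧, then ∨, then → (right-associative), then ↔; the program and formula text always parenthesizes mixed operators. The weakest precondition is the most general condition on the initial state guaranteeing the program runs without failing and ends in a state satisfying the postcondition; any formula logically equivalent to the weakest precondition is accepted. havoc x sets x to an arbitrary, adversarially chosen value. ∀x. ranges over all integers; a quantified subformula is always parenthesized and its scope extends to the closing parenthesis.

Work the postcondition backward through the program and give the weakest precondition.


Working backward. After the program, the postcondition 2*u + 1 < -6 must hold; in canonical form it is 2*u < -7.
Then branch requires 2*u < -7; else branch requires ((¬(3*u = -4)) → 6*acc < 7) ∧ (3*u = -4 → (∀acc_1. 6*acc_1 < 7)).
Before the if: (u < -7 → 2*u < -7) ∧ ((¬(u < -7)) → (((¬(3*u = -4)) → 6*acc < 7) ∧ (3*u = -4 → (∀acc_1. 6*acc_1 < 7))))
Before skip: (u < -7 → 2*u < -7) ∧ ((¬(u < -7)) → (((¬(3*u = -4)) → 6*acc < 7) ∧ (3*u = -4 → (∀acc_1. 6*acc_1 < 7))))
Answer: WP = (u < -7 → 2*u < -7) ∧ ((¬(u < -7)) → (((¬(3*u = -4)) → 6*acc < 7) ∧ (3*u = -4 → (∀acc_1. 6*acc_1 < 7))))


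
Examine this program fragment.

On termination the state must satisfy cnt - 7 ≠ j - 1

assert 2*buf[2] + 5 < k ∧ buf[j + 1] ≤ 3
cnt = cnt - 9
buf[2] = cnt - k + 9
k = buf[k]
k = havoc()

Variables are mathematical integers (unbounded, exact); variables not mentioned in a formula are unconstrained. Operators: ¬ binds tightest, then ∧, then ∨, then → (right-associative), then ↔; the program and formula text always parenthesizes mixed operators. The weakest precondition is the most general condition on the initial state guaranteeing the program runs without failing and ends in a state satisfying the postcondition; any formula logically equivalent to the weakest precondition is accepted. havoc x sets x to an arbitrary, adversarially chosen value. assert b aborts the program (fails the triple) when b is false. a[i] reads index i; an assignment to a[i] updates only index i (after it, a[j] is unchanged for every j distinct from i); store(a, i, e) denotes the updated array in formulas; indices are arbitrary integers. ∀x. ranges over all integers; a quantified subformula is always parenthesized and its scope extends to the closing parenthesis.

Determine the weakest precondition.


Working backward. After the program, the postcondition cnt - 7 ≠ j - 1 must hold; in canonical form it is cnt ≠ j + 6.
Before havoc k: cnt ≠ j + 6
Before k := buf[k]: cnt ≠ j + 6
Before buf[2] := cnt - k + 9: cnt ≠ j + 6
Before cnt := cnt - 9: cnt ≠ j + 15
Before assert 2*buf[2] + 5 < k ∧ buf[j + 1] ≤ 3: 2*buf[2] < k - 5 ∧ buf[j + 1] ≤ 3 ∧ cnt ≠ j + 15
Answer: WP = 2*buf[2] < k - 5 ∧ buf[j + 1] ≤ 3 ∧ cnt ≠ j + 15


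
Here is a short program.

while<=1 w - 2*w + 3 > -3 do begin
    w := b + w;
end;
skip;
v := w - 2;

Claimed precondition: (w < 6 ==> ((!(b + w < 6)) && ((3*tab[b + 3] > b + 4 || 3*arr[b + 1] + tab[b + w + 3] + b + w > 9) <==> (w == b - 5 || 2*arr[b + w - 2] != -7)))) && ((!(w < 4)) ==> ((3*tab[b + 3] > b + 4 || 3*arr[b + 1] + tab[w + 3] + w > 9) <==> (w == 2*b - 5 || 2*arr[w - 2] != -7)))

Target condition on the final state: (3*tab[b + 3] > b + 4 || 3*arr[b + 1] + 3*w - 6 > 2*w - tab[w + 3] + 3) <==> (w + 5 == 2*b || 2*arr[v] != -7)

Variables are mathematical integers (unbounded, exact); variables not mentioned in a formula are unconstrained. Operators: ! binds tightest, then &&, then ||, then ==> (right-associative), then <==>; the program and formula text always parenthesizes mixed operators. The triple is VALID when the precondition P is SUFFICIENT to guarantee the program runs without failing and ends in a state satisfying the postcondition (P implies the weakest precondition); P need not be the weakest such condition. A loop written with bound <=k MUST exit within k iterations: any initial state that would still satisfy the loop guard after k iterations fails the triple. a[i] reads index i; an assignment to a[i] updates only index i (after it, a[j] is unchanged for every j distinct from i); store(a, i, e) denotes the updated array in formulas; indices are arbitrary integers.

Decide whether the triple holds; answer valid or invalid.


Working backward. After the program, the postcondition (3*tab[b + 3] > b + 4 || 3*arr[b + 1] + 3*w - 6 > 2*w - tab[w + 3] + 3) <==> (w + 5 == 2*b || 2*arr[v] != -7) must hold; in canonical form it is (3*tab[b + 3] > b + 4 || 3*arr[b + 1] + tab[w + 3] + w > 9) <==> (w == 2*b - 5 || 2*arr[v] != -7).
Before v := w - 2: (3*tab[b + 3] > b + 4 || 3*arr[b + 1] + tab[w + 3] + w > 9) <==> (w == 2*b - 5 || 2*arr[w - 2] != -7)
Before skip: (3*tab[b + 3] > b + 4 || 3*arr[b + 1] + tab[w + 3] + w > 9) <==> (w == 2*b - 5 || 2*arr[w - 2] != -7)
Before the loop (bound <=1), unroll the exhaustion recursion (WP_0 = exit-now case; WP_j = one more guarded iteration, up to j = 1):
  WP_0: (!(w < 6)) && ((3*tab[b + 3] > b + 4 || 3*arr[b + 1] + tab[w + 3] + w > 9) <==> (w == 2*b - 5 || 2*arr[w - 2] != -7))
  WP_1: (w < 6 ==> ((!(b + w < 6)) && ((3*tab[b + 3] > b + 4 || 3*arr[b + 1] + tab[b + w + 3] + b + w > 9) <==> (w == b - 5 || 2*arr[b + w - 2] != -7)))) && ((!(w < 6)) ==> ((3*tab[b + 3] > b + 4 || 3*arr[b + 1] + tab[w + 3] + w > 9) <==> (w == 2*b - 5 || 2*arr[w - 2] != -7)))
So before the loop: (w < 6 ==> ((!(b + w < 6)) && ((3*tab[b + 3] > b + 4 || 3*arr[b + 1] + tab[b + w + 3] + b + w > 9) <==> (w == b - 5 || 2*arr[b + w - 2] != -7)))) && ((!(w < 6)) ==> ((3*tab[b + 3] > b + 4 || 3*arr[b + 1] + tab[w + 3] + w > 9) <==> (w == 2*b - 5 || 2*arr[w - 2] != -7)))
The weakest precondition is (w < 6 ==> ((!(b + w < 6)) && ((3*tab[b + 3] > b + 4 || 3*arr[b + 1] + tab[b + w + 3] + b + w > 9) <==> (w == b - 5 || 2*arr[b + w - 2] != -7)))) && ((!(w < 6)) ==> ((3*tab[b + 3] > b + 4 || 3*arr[b + 1] + tab[w + 3] + w > 9) <==> (w == 2*b - 5 || 2*arr[w - 2] != -7))).
Check whether (w < 6 ==> ((!(b + w < 6)) && ((3*tab[b + 3] > b + 4 || 3*arr[b + 1] + tab[b + w + 3] + b + w > 9) <==> (w == b - 5 || 2*arr[b + w - 2] != -7)))) && ((!(w < 4)) ==> ((3*tab[b + 3] > b + 4 || 3*arr[b + 1] + tab[w + 3] + w > 9) <==> (w == 2*b - 5 || 2*arr[w - 2] != -7))) implies it.
Every state satisfying the precondition satisfies the weakest precondition: the implication holds.
Answer: valid


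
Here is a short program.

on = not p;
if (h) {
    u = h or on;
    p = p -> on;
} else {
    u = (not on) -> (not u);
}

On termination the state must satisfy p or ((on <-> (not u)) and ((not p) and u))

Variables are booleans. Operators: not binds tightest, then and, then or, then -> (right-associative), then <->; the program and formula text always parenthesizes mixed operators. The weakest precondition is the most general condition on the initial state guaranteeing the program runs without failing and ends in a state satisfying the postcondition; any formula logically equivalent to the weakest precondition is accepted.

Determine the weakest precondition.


Working backward. After the program, the postcondition p or ((on <-> (not u)) and ((not p) and u)) must hold; in canonical form it is p or ((on <-> (not u)) and (not p) and u).
Then branch requires (p -> on) or ((on <-> (not (h or on))) and (not (p -> on)) and (h or on)); else branch requires p or ((on <-> (not ((not on) -> (not u)))) and (not p) and ((not on) -> (not u))).
Before the if: (h -> ((p -> on) or ((on <-> (not (h or on))) and (not (p -> on)) and (h or on)))) and ((not h) -> (p or ((on <-> (not ((not on) -> (not u)))) and (not p) and ((not on) -> (not u)))))
Before on := not p: (h -> ((p -> (not p)) or (((not p) <-> (not (h or (not p)))) and (not (p -> (not p))) and (h or (not p))))) and ((not h) -> (p or (((not p) <-> (not (p -> (not u)))) and (not p) and (p -> (not u)))))
Answer: WP = (h -> ((p -> (not p)) or (((not p) <-> (not (h or (not p)))) and (not (p -> (not p))) and (h or (not p))))) and ((not h) -> (p or (((not p) <-> (not (p -> (not u)))) and (not p) and (p -> (not u)))))


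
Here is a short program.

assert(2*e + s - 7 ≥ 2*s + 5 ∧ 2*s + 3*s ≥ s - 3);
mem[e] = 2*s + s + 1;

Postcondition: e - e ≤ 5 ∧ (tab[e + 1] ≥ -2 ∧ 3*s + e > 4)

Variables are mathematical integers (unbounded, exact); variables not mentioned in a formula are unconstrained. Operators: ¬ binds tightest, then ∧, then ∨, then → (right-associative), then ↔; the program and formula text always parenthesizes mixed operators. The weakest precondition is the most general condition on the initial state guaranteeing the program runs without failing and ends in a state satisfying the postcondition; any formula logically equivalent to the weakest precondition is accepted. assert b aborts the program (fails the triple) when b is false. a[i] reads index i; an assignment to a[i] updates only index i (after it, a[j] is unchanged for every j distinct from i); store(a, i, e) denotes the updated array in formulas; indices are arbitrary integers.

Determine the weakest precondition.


Working backward. After the program, the postcondition e - e ≤ 5 ∧ (tab[e + 1] ≥ -2 ∧ 3*s + e > 4) must hold; in canonical form it is tab[e + 1] ≥ -2 ∧ e + 3*s > 4.
Before mem[e] := 2*s + s + 1: tab[e + 1] ≥ -2 ∧ e + 3*s > 4
Before assert 2*e + s - 7 ≥ 2*s + 5 ∧ 2*s + 3*s ≥ s - 3: 2*e ≥ s + 12 ∧ 4*s ≥ -3 ∧ tab[e + 1] ≥ -2 ∧ e + 3*s > 4
Answer: WP = 2*e ≥ s + 12 ∧ 4*s ≥ -3 ∧ tab[e + 1] ≥ -2 ∧ e + 3*s > 4


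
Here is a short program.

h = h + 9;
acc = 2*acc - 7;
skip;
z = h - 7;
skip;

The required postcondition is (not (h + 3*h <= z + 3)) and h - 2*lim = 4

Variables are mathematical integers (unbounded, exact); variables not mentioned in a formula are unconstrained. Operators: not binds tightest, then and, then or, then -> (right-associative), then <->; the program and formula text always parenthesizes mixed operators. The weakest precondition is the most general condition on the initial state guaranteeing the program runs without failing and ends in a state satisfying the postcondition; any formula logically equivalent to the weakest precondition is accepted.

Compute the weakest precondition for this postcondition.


Working backward. After the program, the postcondition (not (h + 3*h <= z + 3)) and h - 2*lim = 4 must hold; in canonical form it is (not (4*h <= z + 3)) and h = 2*lim + 4.
Before skip: (not (4*h <= z + 3)) and h = 2*lim + 4
Before z := h - 7: (not (3*h <= -4)) and h = 2*lim + 4
Before skip: (not (3*h <= -4)) and h = 2*lim + 4
Before acc := 2*acc - 7: (not (3*h <= -4)) and h = 2*lim + 4
Before h := h + 9: (not (3*h <= -31)) and h = 2*lim - 5
Answer: WP = (not (3*h <= -31)) and h = 2*lim - 5


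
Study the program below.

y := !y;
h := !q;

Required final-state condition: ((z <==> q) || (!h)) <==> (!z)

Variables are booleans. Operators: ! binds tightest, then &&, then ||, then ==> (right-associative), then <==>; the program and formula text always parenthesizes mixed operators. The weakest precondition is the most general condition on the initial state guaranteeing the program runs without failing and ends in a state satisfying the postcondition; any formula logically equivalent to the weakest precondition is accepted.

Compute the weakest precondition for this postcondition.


Working backward. After the program, ((z <==> q) || (!h)) <==> (!z) must hold.
Before h := !q: ((z <==> q) || q) <==> (!z)
Before y := !y: ((z <==> q) || q) <==> (!z)
Answer: WP = ((z <==> q) || q) <==> (!z)


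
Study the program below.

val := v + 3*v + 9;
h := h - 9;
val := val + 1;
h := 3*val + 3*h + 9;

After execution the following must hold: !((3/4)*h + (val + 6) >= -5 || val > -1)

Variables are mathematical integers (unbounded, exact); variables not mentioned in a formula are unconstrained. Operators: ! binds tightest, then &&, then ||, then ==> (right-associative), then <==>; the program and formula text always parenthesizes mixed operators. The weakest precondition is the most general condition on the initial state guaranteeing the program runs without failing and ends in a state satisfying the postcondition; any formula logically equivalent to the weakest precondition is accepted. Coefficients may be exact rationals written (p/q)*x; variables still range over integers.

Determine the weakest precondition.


Working backward. After the program, the postcondition !((3/4)*h + (val + 6) >= -5 || val > -1) must hold; in canonical form it is !((3/4)*h + val >= -11 || val > -1).
Before h := 3*val + 3*h + 9: !((9/4)*h + (13/4)*val >= -71/4 || val > -1)
Before val := val + 1: !((9/4)*h + (13/4)*val >= -21 || val > -2)
Before h := h - 9: !((9/4)*h + (13/4)*val >= -3/4 || val > -2)
Before val := v + 3*v + 9: !((9/4)*h + 13*v >= -30 || 4*v > -11)
Answer: WP = !((9/4)*h + 13*v >= -30 || 4*v > -11)


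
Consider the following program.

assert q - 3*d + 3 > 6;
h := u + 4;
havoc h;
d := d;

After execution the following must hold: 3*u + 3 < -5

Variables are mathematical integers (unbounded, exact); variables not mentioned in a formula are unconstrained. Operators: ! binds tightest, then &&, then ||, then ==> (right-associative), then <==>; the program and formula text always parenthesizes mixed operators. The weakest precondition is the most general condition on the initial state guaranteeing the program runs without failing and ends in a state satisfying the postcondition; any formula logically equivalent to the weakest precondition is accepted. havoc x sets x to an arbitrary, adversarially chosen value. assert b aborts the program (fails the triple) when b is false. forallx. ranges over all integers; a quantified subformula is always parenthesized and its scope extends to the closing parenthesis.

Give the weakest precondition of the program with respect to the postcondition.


Working backward. After the program, the postcondition 3*u + 3 < -5 must hold; in canonical form it is 3*u < -8.
Before d := d: 3*u < -8
Before havoc h: 3*u < -8
Before h := u + 4: 3*u < -8
Before assert q - 3*d + 3 > 6: q > 3*d + 3 && 3*u < -8
Answer: WP = q > 3*d + 3 && 3*u < -8


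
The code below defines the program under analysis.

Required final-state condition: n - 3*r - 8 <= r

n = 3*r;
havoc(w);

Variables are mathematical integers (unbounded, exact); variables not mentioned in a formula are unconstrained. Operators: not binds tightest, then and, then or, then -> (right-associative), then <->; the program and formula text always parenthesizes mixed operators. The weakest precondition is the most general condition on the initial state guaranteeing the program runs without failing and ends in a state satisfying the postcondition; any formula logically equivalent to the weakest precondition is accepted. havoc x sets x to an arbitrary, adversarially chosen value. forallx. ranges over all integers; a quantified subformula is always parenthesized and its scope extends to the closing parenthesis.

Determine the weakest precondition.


Working backward. After the program, the postcondition n - 3*r - 8 <= r must hold; in canonical form it is n <= 4*r + 8.
Before havoc w: n <= 4*r + 8
Before n := 3*r: r >= -8
Answer: WP = r >= -8


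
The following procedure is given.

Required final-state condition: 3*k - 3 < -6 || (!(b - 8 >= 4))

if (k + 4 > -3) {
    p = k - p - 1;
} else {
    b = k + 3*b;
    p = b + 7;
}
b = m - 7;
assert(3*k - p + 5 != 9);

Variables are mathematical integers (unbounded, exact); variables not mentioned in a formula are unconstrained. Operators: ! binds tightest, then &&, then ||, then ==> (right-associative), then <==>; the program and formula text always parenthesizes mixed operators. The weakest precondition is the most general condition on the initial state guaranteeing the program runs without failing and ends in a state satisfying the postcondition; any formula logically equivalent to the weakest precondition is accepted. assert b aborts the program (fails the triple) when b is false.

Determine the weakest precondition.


Working backward. After the program, the postcondition 3*k - 3 < -6 || (!(b - 8 >= 4)) must hold; in canonical form it is 3*k < -3 || (!(b >= 12)).
Before assert 3*k - p + 5 != 9: 3*k != p + 4 && (3*k < -3 || (!(b >= 12)))
Before b := m - 7: 3*k != p + 4 && (3*k < -3 || (!(m >= 19)))
Then branch requires 2*k + p != 3 && (3*k < -3 || (!(m >= 19))); else branch requires 2*k != 3*b + 11 && (3*k < -3 || (!(m >= 19))).
Before the if: (k > -7 ==> (2*k + p != 3 && (3*k < -3 || (!(m >= 19))))) && ((!(k > -7)) ==> (2*k != 3*b + 11 && (3*k < -3 || (!(m >= 19)))))
Answer: WP = (k > -7 ==> (2*k + p != 3 && (3*k < -3 || (!(m >= 19))))) && ((!(k > -7)) ==> (2*k != 3*b + 11 && (3*k < -3 || (!(m >= 19)))))


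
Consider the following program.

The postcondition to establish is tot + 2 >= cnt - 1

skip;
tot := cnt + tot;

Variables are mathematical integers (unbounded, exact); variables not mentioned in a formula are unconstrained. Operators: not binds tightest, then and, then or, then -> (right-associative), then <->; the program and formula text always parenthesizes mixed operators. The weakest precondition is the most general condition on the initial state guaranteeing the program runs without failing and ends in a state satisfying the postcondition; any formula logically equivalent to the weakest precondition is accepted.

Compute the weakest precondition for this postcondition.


Working backward. After the program, the postcondition tot + 2 >= cnt - 1 must hold; in canonical form it is tot >= cnt - 3.
Before tot := cnt + tot: tot >= -3
Before skip: tot >= -3
Answer: WP = tot >= -3


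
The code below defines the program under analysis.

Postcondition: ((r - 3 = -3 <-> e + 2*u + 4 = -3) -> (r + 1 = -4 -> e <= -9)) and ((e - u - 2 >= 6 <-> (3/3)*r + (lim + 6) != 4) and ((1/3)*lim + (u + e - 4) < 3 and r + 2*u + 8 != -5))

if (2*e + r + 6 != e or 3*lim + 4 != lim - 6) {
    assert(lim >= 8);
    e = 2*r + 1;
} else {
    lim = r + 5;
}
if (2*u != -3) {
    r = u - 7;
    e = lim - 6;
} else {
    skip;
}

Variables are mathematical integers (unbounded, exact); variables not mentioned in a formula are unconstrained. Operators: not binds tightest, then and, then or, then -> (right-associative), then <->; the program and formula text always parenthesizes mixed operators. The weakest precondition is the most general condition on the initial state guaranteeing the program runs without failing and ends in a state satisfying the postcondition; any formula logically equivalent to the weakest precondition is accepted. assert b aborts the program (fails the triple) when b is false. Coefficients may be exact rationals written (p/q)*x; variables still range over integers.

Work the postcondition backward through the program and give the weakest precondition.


Working backward. After the program, the postcondition ((r - 3 = -3 <-> e + 2*u + 4 = -3) -> (r + 1 = -4 -> e <= -9)) and ((e - u - 2 >= 6 <-> (3/3)*r + (lim + 6) != 4) and ((1/3)*lim + (u + e - 4) < 3 and r + 2*u + 8 != -5)) must hold; in canonical form it is ((r = 0 <-> e + 2*u = -7) -> (r = -5 -> e <= -9)) and (e >= u + 8 <-> lim + r != -2) and e + (1/3)*lim + u < 7 and r + 2*u != -13.
Then branch requires ((u = 7 <-> lim + 2*u = -1) -> (u = 2 -> lim <= -3)) and (lim >= u + 14 <-> lim + u != 5) and (4/3)*lim + u < 13 and 3*u != -6; else branch requires ((r = 0 <-> e + 2*u = -7) -> (r = -5 -> e <= -9)) and (e >= u + 8 <-> lim + r != -2) and e + (1/3)*lim + u < 7 and r + 2*u != -13.
Before the if: (2*u != -3 -> (((u = 7 <-> lim + 2*u = -1) -> (u = 2 -> lim <= -3)) and (lim >= u + 14 <-> lim + u != 5) and (4/3)*lim + u < 13 and 3*u != -6)) and ((not (2*u != -3)) -> (((r = 0 <-> e + 2*u = -7) -> (r = -5 -> e <= -9)) and (e >= u + 8 <-> lim + r != -2) and e + (1/3)*lim + u < 7 and r + 2*u != -13))
Then branch requires lim >= 8 and (2*u != -3 -> (((u = 7 <-> lim + 2*u = -1) -> (u = 2 -> lim <= -3)) and (lim >= u + 14 <-> lim + u != 5) and (4/3)*lim + u < 13 and 3*u != -6)) and ((not (2*u != -3)) -> (((r = 0 <-> 2*r + 2*u = -8) -> (r = -5 -> 2*r <= -10)) and (2*r >= u + 7 <-> lim + r != -2) and (1/3)*lim + 2*r + u < 6 and r + 2*u != -13)); else branch requires (2*u != -3 -> (((u = 7 <-> r + 2*u = -6) -> (u = 2 -> r <= -8)) and (r >= u + 9 <-> r + u != 0) and (4/3)*r + u < 19/3 and 3*u != -6)) and ((not (2*u != -3)) -> (((r = 0 <-> e + 2*u = -7) -> (r = -5 -> e <= -9)) and (e >= u + 8 <-> 2*r != -7) and e + (1/3)*r + u < 16/3 and r + 2*u != -13)).
Before the if: ((e + r != -6 or 2*lim != -10) -> (lim >= 8 and (2*u != -3 -> (((u = 7 <-> lim + 2*u = -1) -> (u = 2 -> lim <= -3)) and (lim >= u + 14 <-> lim + u != 5) and (4/3)*lim + u < 13 and 3*u != -6)) and ((not (2*u != -3)) -> (((r = 0 <-> 2*r + 2*u = -8) -> (r = -5 -> 2*r <= -10)) and (2*r >= u + 7 <-> lim + r != -2) and (1/3)*lim + 2*r + u < 6 and r + 2*u != -13)))) and ((not (e + r != -6 or 2*lim != -10)) -> ((2*u != -3 -> (((u = 7 <-> r + 2*u = -6) -> (u = 2 -> r <= -8)) and (r >= u + 9 <-> r + u != 0) and (4/3)*r + u < 19/3 and 3*u != -6)) and ((not (2*u != -3)) -> (((r = 0 <-> e + 2*u = -7) -> (r = -5 -> e <= -9)) and (e >= u + 8 <-> 2*r != -7) and e + (1/3)*r + u < 16/3 and r + 2*u != -13))))
Answer: WP = ((e + r != -6 or 2*lim != -10) -> (lim >= 8 and (2*u != -3 -> (((u = 7 <-> lim + 2*u = -1) -> (u = 2 -> lim <= -3)) and (lim >= u + 14 <-> lim + u != 5) and (4/3)*lim + u < 13 and 3*u != -6)) and ((not (2*u != -3)) -> (((r = 0 <-> 2*r + 2*u = -8) -> (r = -5 -> 2*r <= -10)) and (2*r >= u + 7 <-> lim + r != -2) and (1/3)*lim + 2*r + u < 6 and r + 2*u != -13)))) and ((not (e + r != -6 or 2*lim != -10)) -> ((2*u != -3 -> (((u = 7 <-> r + 2*u = -6) -> (u = 2 -> r <= -8)) and (r >= u + 9 <-> r + u != 0) and (4/3)*r + u < 19/3 and 3*u != -6)) and ((not (2*u != -3)) -> (((r = 0 <-> e + 2*u = -7) -> (r = -5 -> e <= -9)) and (e >= u + 8 <-> 2*r != -7) and e + (1/3)*r + u < 16/3 and r + 2*u != -13))))


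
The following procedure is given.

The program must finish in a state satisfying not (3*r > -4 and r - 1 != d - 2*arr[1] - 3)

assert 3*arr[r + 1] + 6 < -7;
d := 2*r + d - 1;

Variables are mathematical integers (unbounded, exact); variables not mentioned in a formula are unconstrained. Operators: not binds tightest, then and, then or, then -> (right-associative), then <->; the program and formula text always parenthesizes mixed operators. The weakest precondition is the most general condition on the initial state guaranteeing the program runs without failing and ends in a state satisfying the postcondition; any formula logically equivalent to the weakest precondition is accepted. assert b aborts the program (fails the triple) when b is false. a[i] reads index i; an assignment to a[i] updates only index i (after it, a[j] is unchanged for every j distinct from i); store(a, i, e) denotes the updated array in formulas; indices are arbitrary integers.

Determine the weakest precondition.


Working backward. After the program, the postcondition not (3*r > -4 and r - 1 != d - 2*arr[1] - 3) must hold; in canonical form it is not (3*r > -4 and 2*arr[1] + r != d - 2).
Before d := 2*r + d - 1: not (3*r > -4 and 2*arr[1] != d + r - 3)
Before assert 3*arr[r + 1] + 6 < -7: 3*arr[r + 1] < -13 and (not (3*r > -4 and 2*arr[1] != d + r - 3))
Answer: WP = 3*arr[r + 1] < -13 and (not (3*r > -4 and 2*arr[1] != d + r - 3))


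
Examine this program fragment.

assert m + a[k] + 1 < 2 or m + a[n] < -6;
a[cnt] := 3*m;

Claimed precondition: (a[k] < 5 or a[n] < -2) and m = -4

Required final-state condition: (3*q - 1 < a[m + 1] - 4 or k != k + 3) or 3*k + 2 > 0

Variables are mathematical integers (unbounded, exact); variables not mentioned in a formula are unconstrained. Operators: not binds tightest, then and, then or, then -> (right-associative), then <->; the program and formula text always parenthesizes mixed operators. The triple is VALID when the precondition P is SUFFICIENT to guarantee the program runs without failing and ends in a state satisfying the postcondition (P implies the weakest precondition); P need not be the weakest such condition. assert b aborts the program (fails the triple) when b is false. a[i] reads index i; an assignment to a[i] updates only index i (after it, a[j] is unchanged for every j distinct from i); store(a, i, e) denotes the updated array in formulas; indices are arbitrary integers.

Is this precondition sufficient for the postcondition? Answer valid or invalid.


Working backward. After the program, the postcondition (3*q - 1 < a[m + 1] - 4 or k != k + 3) or 3*k + 2 > 0 must hold; in canonical form it is true.
Before a[cnt] := 3*m: true
Before assert m + a[k] + 1 < 2 or m + a[n] < -6: a[k] + m < 1 or a[n] + m < -6
The weakest precondition is a[k] + m < 1 or a[n] + m < -6.
Check whether (a[k] < 5 or a[n] < -2) and m = -4 implies it.
Every state satisfying the precondition satisfies the weakest precondition: the implication holds.
Answer: valid


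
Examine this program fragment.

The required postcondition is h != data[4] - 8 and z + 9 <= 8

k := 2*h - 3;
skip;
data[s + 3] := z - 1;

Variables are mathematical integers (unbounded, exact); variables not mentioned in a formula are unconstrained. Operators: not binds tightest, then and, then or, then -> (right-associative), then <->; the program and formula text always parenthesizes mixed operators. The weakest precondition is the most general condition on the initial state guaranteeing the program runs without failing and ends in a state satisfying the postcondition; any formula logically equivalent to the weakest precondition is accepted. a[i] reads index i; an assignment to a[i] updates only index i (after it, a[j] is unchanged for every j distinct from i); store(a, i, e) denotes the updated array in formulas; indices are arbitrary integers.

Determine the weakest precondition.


Working backward. After the program, the postcondition h != data[4] - 8 and z + 9 <= 8 must hold; in canonical form it is h != data[4] - 8 and z <= -1.
Before data[s + 3] := z - 1: h != store(data, s + 3, z - 1)[4] - 8 and z <= -1
Before skip: h != store(data, s + 3, z - 1)[4] - 8 and z <= -1
Before k := 2*h - 3: h != store(data, s + 3, z - 1)[4] - 8 and z <= -1
Answer: WP = h != store(data, s + 3, z - 1)[4] - 8 and z <= -1


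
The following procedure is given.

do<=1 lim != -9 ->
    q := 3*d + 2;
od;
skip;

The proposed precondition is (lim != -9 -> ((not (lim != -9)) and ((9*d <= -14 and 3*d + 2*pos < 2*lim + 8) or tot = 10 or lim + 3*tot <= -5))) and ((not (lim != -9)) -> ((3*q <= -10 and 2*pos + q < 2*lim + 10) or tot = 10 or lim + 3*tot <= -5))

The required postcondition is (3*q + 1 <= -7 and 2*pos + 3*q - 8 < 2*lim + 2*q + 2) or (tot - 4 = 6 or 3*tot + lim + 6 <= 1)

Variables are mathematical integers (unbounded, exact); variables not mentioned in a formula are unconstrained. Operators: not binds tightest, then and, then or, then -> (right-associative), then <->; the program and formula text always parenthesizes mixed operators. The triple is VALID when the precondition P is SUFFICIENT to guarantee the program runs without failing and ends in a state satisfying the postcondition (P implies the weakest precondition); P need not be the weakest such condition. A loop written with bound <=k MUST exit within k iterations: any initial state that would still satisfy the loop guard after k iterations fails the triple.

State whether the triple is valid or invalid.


Working backward. After the program, the postcondition (3*q + 1 <= -7 and 2*pos + 3*q - 8 < 2*lim + 2*q + 2) or (tot - 4 = 6 or 3*tot + lim + 6 <= 1) must hold; in canonical form it is (3*q <= -8 and 2*pos + q < 2*lim + 10) or tot = 10 or lim + 3*tot <= -5.
Before skip: (3*q <= -8 and 2*pos + q < 2*lim + 10) or tot = 10 or lim + 3*tot <= -5
Before the loop (bound <=1), unroll the exhaustion recursion (WP_0 = exit-now case; WP_j = one more guarded iteration, up to j = 1):
  WP_0: (not (lim != -9)) and ((3*q <= -8 and 2*pos + q < 2*lim + 10) or tot = 10 or lim + 3*tot <= -5)
  WP_1: (lim != -9 -> ((not (lim != -9)) and ((9*d <= -14 and 3*d + 2*pos < 2*lim + 8) or tot = 10 or lim + 3*tot <= -5))) and ((not (lim != -9)) -> ((3*q <= -8 and 2*pos + q < 2*lim + 10) or tot = 10 or lim + 3*tot <= -5))
So before the loop: (lim != -9 -> ((not (lim != -9)) and ((9*d <= -14 and 3*d + 2*pos < 2*lim + 8) or tot = 10 or lim + 3*tot <= -5))) and ((not (lim != -9)) -> ((3*q <= -8 and 2*pos + q < 2*lim + 10) or tot = 10 or lim + 3*tot <= -5))
The weakest precondition is (lim != -9 -> ((not (lim != -9)) and ((9*d <= -14 and 3*d + 2*pos < 2*lim + 8) or tot = 10 or lim + 3*tot <= -5))) and ((not (lim != -9)) -> ((3*q <= -8 and 2*pos + q < 2*lim + 10) or tot = 10 or lim + 3*tot <= -5)).
Check whether (lim != -9 -> ((not (lim != -9)) and ((9*d <= -14 and 3*d + 2*pos < 2*lim + 8) or tot = 10 or lim + 3*tot <= -5))) and ((not (lim != -9)) -> ((3*q <= -10 and 2*pos + q < 2*lim + 10) or tot = 10 or lim + 3*tot <= -5)) implies it.
Every state satisfying the precondition satisfies the weakest precondition: the implication holds.
Answer: valid


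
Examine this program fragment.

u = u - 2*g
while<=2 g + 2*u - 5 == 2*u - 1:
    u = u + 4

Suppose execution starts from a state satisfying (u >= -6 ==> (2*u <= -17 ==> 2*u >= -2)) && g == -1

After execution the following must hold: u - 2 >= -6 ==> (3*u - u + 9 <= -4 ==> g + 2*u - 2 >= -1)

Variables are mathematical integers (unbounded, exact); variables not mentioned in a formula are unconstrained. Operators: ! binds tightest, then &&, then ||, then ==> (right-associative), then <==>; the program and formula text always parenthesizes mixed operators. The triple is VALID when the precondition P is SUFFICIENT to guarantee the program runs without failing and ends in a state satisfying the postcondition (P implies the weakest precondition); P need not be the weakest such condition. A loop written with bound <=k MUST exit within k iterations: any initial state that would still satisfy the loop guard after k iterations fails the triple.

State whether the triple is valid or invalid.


Working backward. After the program, the postcondition u - 2 >= -6 ==> (3*u - u + 9 <= -4 ==> g + 2*u - 2 >= -1) must hold; in canonical form it is u >= -4 ==> (2*u <= -13 ==> g + 2*u >= 1).
Before the loop (bound <=2), unroll the exhaustion recursion (WP_0 = exit-now case; WP_j = one more guarded iteration, up to j = 2):
  WP_0: (!(g == 4)) && (u >= -4 ==> (2*u <= -13 ==> g + 2*u >= 1))
  WP_1: (g == 4 ==> ((!(g == 4)) && (u >= -8 ==> (2*u <= -21 ==> g + 2*u >= -7)))) && ((!(g == 4)) ==> (u >= -4 ==> (2*u <= -13 ==> g + 2*u >= 1)))
  WP_2: (g == 4 ==> ((g == 4 ==> ((!(g == 4)) && (u >= -12 ==> (2*u <= -29 ==> g + 2*u >= -15)))) && ((!(g == 4)) ==> (u >= -8 ==> (2*u <= -21 ==> g + 2*u >= -7))))) && ((!(g == 4)) ==> (u >= -4 ==> (2*u <= -13 ==> g + 2*u >= 1)))
So before the loop: (g == 4 ==> ((g == 4 ==> ((!(g == 4)) && (u >= -12 ==> (2*u <= -29 ==> g + 2*u >= -15)))) && ((!(g == 4)) ==> (u >= -8 ==> (2*u <= -21 ==> g + 2*u >= -7))))) && ((!(g == 4)) ==> (u >= -4 ==> (2*u <= -13 ==> g + 2*u >= 1)))
Before u := u - 2*g: (g == 4 ==> ((g == 4 ==> ((!(g == 4)) && (u >= 2*g - 12 ==> (2*u <= 4*g - 29 ==> 2*u >= 3*g - 15)))) && ((!(g == 4)) ==> (u >= 2*g - 8 ==> (2*u <= 4*g - 21 ==> 2*u >= 3*g - 7))))) && ((!(g == 4)) ==> (u >= 2*g - 4 ==> (2*u <= 4*g - 13 ==> 2*u >= 3*g + 1)))
The weakest precondition is (g == 4 ==> ((g == 4 ==> ((!(g == 4)) && (u >= 2*g - 12 ==> (2*u <= 4*g - 29 ==> 2*u >= 3*g - 15)))) && ((!(g == 4)) ==> (u >= 2*g - 8 ==> (2*u <= 4*g - 21 ==> 2*u >= 3*g - 7))))) && ((!(g == 4)) ==> (u >= 2*g - 4 ==> (2*u <= 4*g - 13 ==> 2*u >= 3*g + 1))).
Check whether (u >= -6 ==> (2*u <= -17 ==> 2*u >= -2)) && g == -1 implies it.
Every state satisfying the precondition satisfies the weakest precondition: the implication holds.
Answer: valid


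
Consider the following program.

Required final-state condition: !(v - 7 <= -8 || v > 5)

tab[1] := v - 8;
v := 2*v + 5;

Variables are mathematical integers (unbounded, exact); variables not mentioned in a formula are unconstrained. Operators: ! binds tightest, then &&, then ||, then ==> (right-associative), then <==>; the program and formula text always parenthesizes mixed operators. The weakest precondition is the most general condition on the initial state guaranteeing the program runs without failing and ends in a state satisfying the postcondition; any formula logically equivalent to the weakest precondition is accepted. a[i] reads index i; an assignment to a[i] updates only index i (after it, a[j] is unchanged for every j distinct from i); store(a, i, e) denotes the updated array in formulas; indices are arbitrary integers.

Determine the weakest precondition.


Working backward. After the program, the postcondition !(v - 7 <= -8 || v > 5) must hold; in canonical form it is !(v <= -1 || v > 5).
Before v := 2*v + 5: !(2*v <= -6 || 2*v > 0)
Before tab[1] := v - 8: !(2*v <= -6 || 2*v > 0)
Answer: WP = !(2*v <= -6 || 2*v > 0)


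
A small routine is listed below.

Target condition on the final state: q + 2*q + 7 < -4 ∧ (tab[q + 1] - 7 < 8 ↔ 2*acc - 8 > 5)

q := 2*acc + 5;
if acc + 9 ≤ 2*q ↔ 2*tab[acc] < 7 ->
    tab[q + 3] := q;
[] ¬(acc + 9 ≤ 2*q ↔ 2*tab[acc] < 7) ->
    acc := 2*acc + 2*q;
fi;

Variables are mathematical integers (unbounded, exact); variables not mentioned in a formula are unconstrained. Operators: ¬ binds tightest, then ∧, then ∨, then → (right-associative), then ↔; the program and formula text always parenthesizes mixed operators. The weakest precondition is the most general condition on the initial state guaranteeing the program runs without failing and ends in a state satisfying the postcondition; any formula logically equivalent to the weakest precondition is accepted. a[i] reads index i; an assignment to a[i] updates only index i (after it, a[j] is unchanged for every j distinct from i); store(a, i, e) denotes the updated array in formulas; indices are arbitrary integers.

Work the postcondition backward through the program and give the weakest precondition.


Working backward. After the program, the postcondition q + 2*q + 7 < -4 ∧ (tab[q + 1] - 7 < 8 ↔ 2*acc - 8 > 5) must hold; in canonical form it is 3*q < -11 ∧ (tab[q + 1] < 15 ↔ 2*acc > 13).
Then branch requires 3*q < -11 ∧ (store(tab, q + 3, q)[q + 1] < 15 ↔ 2*acc > 13); else branch requires 3*q < -11 ∧ (tab[q + 1] < 15 ↔ 4*acc + 4*q > 13).
Before the if: ((acc ≤ 2*q - 9 ↔ 2*tab[acc] < 7) → (3*q < -11 ∧ (store(tab, q + 3, q)[q + 1] < 15 ↔ 2*acc > 13))) ∧ ((¬(acc ≤ 2*q - 9 ↔ 2*tab[acc] < 7)) → (3*q < -11 ∧ (tab[q + 1] < 15 ↔ 4*acc + 4*q > 13)))
Before q := 2*acc + 5: ((3*acc ≥ -1 ↔ 2*tab[acc] < 7) → (6*acc < -26 ∧ (store(tab, 2*acc + 8, 2*acc + 5)[2*acc + 6] < 15 ↔ 2*acc > 13))) ∧ ((¬(3*acc ≥ -1 ↔ 2*tab[acc] < 7)) → (6*acc < -26 ∧ (tab[2*acc + 6] < 15 ↔ 12*acc > -7)))
Answer: WP = ((3*acc ≥ -1 ↔ 2*tab[acc] < 7) → (6*acc < -26 ∧ (store(tab, 2*acc + 8, 2*acc + 5)[2*acc + 6] < 15 ↔ 2*acc > 13))) ∧ ((¬(3*acc ≥ -1 ↔ 2*tab[acc] < 7)) → (6*acc < -26 ∧ (tab[2*acc + 6] < 15 ↔ 12*acc > -7)))


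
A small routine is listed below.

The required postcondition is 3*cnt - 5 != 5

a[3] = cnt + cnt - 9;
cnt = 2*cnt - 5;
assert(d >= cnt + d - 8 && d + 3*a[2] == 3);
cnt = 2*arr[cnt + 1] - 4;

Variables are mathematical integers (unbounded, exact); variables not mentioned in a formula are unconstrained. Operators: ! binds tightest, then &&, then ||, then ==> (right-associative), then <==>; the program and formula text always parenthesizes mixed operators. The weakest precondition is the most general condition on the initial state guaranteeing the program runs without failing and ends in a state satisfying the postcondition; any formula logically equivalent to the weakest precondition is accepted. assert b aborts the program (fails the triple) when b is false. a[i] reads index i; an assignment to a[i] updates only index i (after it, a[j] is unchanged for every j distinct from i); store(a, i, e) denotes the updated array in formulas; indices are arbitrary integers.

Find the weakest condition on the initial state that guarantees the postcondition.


Working backward. After the program, the postcondition 3*cnt - 5 != 5 must hold; in canonical form it is 3*cnt != 10.
Before cnt := 2*arr[cnt + 1] - 4: 6*arr[cnt + 1] != 22
Before assert d >= cnt + d - 8 && d + 3*a[2] == 3: cnt <= 8 && 3*a[2] + d == 3 && 6*arr[cnt + 1] != 22
Before cnt := 2*cnt - 5: 2*cnt <= 13 && 3*a[2] + d == 3 && 6*arr[2*cnt - 4] != 22
Before a[3] := cnt + cnt - 9: 2*cnt <= 13 && 3*a[2] + d == 3 && 6*arr[2*cnt - 4] != 22
Answer: WP = 2*cnt <= 13 && 3*a[2] + d == 3 && 6*arr[2*cnt - 4] != 22


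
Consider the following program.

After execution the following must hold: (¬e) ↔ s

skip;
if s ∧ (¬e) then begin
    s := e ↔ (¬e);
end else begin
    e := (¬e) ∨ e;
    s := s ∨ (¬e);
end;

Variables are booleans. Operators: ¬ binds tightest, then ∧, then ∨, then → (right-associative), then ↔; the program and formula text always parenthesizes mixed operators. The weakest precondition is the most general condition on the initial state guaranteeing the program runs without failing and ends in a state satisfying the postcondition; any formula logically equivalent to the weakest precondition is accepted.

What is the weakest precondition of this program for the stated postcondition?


Working backward. After the program, (¬e) ↔ s must hold.
Then branch requires (¬e) ↔ (e ↔ (¬e)); else branch requires ¬s.
Before the if: ((s ∧ (¬e)) → ((¬e) ↔ (e ↔ (¬e)))) ∧ ((¬(s ∧ (¬e))) → (¬s))
Before skip: ((s ∧ (¬e)) → ((¬e) ↔ (e ↔ (¬e)))) ∧ ((¬(s ∧ (¬e))) → (¬s))
Answer: WP = ((s ∧ (¬e)) → ((¬e) ↔ (e ↔ (¬e)))) ∧ ((¬(s ∧ (¬e))) → (¬s))


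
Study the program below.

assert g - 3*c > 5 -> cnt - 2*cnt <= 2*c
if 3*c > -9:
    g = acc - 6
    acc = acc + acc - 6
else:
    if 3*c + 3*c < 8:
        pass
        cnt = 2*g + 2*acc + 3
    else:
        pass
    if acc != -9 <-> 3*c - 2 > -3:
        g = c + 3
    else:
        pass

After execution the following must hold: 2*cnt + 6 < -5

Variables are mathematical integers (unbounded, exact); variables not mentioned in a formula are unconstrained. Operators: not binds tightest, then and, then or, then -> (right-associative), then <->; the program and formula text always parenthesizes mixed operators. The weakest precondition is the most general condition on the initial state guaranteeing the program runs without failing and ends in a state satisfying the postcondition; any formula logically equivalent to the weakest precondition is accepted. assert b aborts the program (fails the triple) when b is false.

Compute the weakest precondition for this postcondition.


Working backward. After the program, the postcondition 2*cnt + 6 < -5 must hold; in canonical form it is 2*cnt < -11.
Then branch requires 2*cnt < -11; else branch requires (6*c < 8 -> (((acc != -9 <-> 3*c > -1) -> 4*acc + 4*g < -17) and ((not (acc != -9 <-> 3*c > -1)) -> 4*acc + 4*g < -17))) and ((not (6*c < 8)) -> (((acc != -9 <-> 3*c > -1) -> 2*cnt < -11) and ((not (acc != -9 <-> 3*c > -1)) -> 2*cnt < -11))).
Before the if: (3*c > -9 -> 2*cnt < -11) and ((not (3*c > -9)) -> ((6*c < 8 -> (((acc != -9 <-> 3*c > -1) -> 4*acc + 4*g < -17) and ((not (acc != -9 <-> 3*c > -1)) -> 4*acc + 4*g < -17))) and ((not (6*c < 8)) -> (((acc != -9 <-> 3*c > -1) -> 2*cnt < -11) and ((not (acc != -9 <-> 3*c > -1)) -> 2*cnt < -11)))))
Before assert g - 3*c > 5 -> cnt - 2*cnt <= 2*c: (g > 3*c + 5 -> 2*c + cnt >= 0) and (3*c > -9 -> 2*cnt < -11) and ((not (3*c > -9)) -> ((6*c < 8 -> (((acc != -9 <-> 3*c > -1) -> 4*acc + 4*g < -17) and ((not (acc != -9 <-> 3*c > -1)) -> 4*acc + 4*g < -17))) and ((not (6*c < 8)) -> (((acc != -9 <-> 3*c > -1) -> 2*cnt < -11) and ((not (acc != -9 <-> 3*c > -1)) -> 2*cnt < -11)))))
Answer: WP = (g > 3*c + 5 -> 2*c + cnt >= 0) and (3*c > -9 -> 2*cnt < -11) and ((not (3*c > -9)) -> ((6*c < 8 -> (((acc != -9 <-> 3*c > -1) -> 4*acc + 4*g < -17) and ((not (acc != -9 <-> 3*c > -1)) -> 4*acc + 4*g < -17))) and ((not (6*c < 8)) -> (((acc != -9 <-> 3*c > -1) -> 2*cnt < -11) and ((not (acc != -9 <-> 3*c > -1)) -> 2*cnt < -11)))))
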